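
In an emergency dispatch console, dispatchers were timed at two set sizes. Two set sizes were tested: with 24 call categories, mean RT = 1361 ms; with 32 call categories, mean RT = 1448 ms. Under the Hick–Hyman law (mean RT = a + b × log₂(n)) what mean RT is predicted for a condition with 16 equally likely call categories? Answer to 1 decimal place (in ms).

Solve the two-equation system in a and b:
  b = (1448 − 1361) / (log₂ 32 − log₂ 24) = 87 / (5 − 4.5850) = 209.620 ms/bit
  a = 1361 − 209.620 × 4.5850 = 399.902 ms
Then RT(16) = 399.902 + 209.620 × log₂ 16 = 399.902 + 209.620 × 4 ≈ 1238.380 ms.

1238.4 ms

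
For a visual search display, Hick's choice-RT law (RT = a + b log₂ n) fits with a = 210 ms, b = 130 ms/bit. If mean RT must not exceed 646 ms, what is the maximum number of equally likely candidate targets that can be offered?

10

130·log₂ n ≤ 646 − 210 = 436, giving log₂ n ≤ 3.3538 and n ≤ 10.224. The largest whole number is 10.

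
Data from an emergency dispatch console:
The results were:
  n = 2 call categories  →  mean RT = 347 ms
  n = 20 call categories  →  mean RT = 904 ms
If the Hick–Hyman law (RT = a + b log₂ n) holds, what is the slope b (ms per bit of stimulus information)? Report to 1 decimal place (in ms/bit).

167.7 ms/bit

Slope: b = (904 − 347) / (log₂ 20 − log₂ 2) = 557/3.3219 = 167.674 ms/bit.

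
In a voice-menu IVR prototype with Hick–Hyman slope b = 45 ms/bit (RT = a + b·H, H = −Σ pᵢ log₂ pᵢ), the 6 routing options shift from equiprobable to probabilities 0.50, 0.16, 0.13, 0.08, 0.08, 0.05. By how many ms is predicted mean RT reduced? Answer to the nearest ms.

22 ms

The RT saving is b·ΔH. Equiprobable H₀ = log₂(6) = 2.5850 bits; with the given probabilities H = 2.1048 bits.
b·(H₀ − H) = 45 × (2.5850 − 2.1048) = 21.61 ms.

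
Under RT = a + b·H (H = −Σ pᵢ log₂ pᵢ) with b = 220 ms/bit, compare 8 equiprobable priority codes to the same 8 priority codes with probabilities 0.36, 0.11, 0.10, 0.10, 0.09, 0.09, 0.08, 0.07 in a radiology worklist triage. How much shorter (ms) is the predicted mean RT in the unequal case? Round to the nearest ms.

The RT saving is b·ΔH. Equiprobable H₀ = log₂(8) = 3.0000 bits; with the given probabilities H = 2.7307 bits.
b·(H₀ − H) = 220 × (3.0000 − 2.7307) = 59.26 ms.

59 ms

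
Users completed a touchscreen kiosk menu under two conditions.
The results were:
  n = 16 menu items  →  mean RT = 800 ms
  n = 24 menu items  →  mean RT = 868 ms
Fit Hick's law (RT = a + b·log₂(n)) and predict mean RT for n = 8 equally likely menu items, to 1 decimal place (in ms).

RT is linear in log₂ n, so two points fix the line:
  b = (868 − 800) / (log₂ 24 − log₂ 16) = 68 / (4.5850 − 4) = 116.247 ms/bit
  a = 800 − 116.247 × 4 = 335.013 ms
Then RT(8) = 335.013 + 116.247 × log₂ 8 = 335.013 + 116.247 × 3 ≈ 683.753 ms.

683.8 ms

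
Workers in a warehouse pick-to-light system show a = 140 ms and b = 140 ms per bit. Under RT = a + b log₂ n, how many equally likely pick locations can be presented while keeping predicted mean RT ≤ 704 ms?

140·log₂ n ≤ 704 − 140 = 564, giving log₂ n ≤ 4.0286 and n ≤ 16.320. The largest whole number is 16.

16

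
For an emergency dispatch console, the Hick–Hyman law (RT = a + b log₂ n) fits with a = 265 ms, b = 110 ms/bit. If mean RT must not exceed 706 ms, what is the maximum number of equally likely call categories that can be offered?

Information budget: (706 − 265)/110 = 4.0091 bits, so n ≤ 2^4.0091 = 16.101 → at most 16.

16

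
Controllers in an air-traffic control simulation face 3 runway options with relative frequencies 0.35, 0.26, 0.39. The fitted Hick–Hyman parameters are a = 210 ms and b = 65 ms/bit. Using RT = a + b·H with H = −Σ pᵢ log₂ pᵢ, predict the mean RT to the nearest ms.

H = 0.35·log₂(1/0.35) + 0.26·log₂(1/0.26) + 0.39·log₂(1/0.39) = 1.5652 bits.
RT = 210 + 65 × 1.5652 = 311.74 ms.

312 ms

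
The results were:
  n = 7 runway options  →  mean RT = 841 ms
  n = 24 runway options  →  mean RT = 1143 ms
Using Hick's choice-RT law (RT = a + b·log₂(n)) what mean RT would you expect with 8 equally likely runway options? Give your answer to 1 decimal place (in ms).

With log₂ n on the abscissa the relation is linear; from the two conditions:
  b = (1143 − 841) / (log₂ 24 − log₂ 7) = 302 / (4.5850 − 2.8074) = 169.891 ms/bit
  a = 841 − 169.891 × 2.8074 = 364.055 ms
Then RT(8) = 364.055 + 169.891 × log₂ 8 = 364.055 + 169.891 × 3 ≈ 873.729 ms.

873.7 ms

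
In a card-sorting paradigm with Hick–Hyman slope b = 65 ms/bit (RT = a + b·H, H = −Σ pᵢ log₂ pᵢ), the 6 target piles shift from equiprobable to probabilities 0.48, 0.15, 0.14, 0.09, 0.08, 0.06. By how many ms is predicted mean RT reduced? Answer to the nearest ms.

The RT saving is b·ΔH. Equiprobable H₀ = log₂(6) = 2.5850 bits; with the given probabilities H = 2.1636 bits.
b·(H₀ − H) = 65 × (2.5850 − 2.1636) = 27.39 ms.

27 ms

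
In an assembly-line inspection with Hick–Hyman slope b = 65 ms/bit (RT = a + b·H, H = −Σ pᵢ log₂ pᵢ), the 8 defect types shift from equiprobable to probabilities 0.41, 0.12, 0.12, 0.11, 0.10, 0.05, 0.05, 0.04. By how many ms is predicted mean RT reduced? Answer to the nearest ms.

28 ms

Equiprobable entropy H₀ = log₂ 8 = 3.0000 bits.
Skewed entropy H = −Σ pᵢ log₂ pᵢ = 2.5619 bits.
ΔRT = b·(H₀ − H) = 65 × 0.4381 = 28.47 ms.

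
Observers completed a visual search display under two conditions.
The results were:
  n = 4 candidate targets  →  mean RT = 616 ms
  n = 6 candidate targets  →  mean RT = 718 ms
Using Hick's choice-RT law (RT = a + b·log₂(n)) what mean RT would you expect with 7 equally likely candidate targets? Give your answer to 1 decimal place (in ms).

With log₂ n on the abscissa the relation is linear; from the two conditions:
  b = (718 − 616) / (log₂ 6 − log₂ 4) = 102 / (2.5850 − 2) = 174.370 ms/bit
  a = 616 − 174.370 × 2 = 267.260 ms
Then RT(7) = 267.260 + 174.370 × log₂ 7 = 267.260 + 174.370 × 2.8074 ≈ 756.779 ms.

756.8 ms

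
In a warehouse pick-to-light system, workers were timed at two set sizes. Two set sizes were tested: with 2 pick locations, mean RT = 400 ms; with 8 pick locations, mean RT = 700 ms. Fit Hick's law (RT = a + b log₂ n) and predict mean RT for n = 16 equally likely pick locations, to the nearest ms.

With log₂ n on the abscissa the relation is linear; from the two conditions:
  b = (700 − 400) / (log₂ 8 − log₂ 2) = 300 / (3 − 1) = 150 ms/bit
  a = 400 − 150 × 1 = 250 ms
Then RT(16) = 250 + 150 × log₂ 16 = 250 + 150 × 4 ≈ 850.000 ms.

850 ms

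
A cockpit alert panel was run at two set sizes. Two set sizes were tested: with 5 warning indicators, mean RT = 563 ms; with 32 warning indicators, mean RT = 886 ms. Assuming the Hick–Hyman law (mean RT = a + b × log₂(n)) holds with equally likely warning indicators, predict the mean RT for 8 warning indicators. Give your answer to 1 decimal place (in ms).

With log₂ n on the abscissa the relation is linear; from the two conditions:
  b = (886 − 563) / (log₂ 32 − log₂ 5) = 323 / (5 − 2.3219) = 120.609 ms/bit
  a = 563 − 120.609 × 2.3219 = 282.954 ms
Then RT(8) = 282.954 + 120.609 × log₂ 8 = 282.954 + 120.609 × 3 ≈ 644.782 ms.

644.8 ms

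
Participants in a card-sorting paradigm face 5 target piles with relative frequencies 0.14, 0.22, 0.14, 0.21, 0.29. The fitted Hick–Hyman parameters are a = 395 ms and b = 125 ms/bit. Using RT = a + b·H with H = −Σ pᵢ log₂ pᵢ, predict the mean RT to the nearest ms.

Entropy contributions −pᵢ log₂ pᵢ: 0.3971, 0.4806, 0.3971, 0.4728, 0.5179; sum H = 2.2655 bits.
RT = a + bH = 395 + 125·2.2655 = 678.19 ms.

678 ms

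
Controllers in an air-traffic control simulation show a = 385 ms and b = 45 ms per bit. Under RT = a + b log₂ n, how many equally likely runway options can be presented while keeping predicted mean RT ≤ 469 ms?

3

45·log₂ n ≤ 469 − 385 = 84, giving log₂ n ≤ 1.8667 and n ≤ 3.647. The largest whole number is 3.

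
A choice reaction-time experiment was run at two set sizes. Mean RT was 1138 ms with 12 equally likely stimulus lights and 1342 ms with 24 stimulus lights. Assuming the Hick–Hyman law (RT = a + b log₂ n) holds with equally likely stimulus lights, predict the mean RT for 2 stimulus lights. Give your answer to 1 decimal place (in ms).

With log₂ n on the abscissa the relation is linear; from the two conditions:
  b = (1342 − 1138) / (log₂ 24 − log₂ 12) = 204 / (4.5850 − 3.5850) = 204.000 ms/bit
  a = 1138 − 204.000 × 3.5850 = 406.668 ms
Then RT(2) = 406.668 + 204.000 × log₂ 2 = 406.668 + 204.000 × 1 ≈ 610.668 ms.

610.7 ms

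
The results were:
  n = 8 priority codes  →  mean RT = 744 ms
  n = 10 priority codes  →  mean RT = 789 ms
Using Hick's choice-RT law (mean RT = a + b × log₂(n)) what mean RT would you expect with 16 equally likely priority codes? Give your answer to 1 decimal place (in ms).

883.8 ms

RT is linear in log₂ n, so two points fix the line:
  b = (789 − 744) / (log₂ 10 − log₂ 8) = 45 / (3.3219 − 3) = 139.783 ms/bit
  a = 744 − 139.783 × 3 = 324.652 ms
Then RT(16) = 324.652 + 139.783 × log₂ 16 = 324.652 + 139.783 × 4 ≈ 883.783 ms.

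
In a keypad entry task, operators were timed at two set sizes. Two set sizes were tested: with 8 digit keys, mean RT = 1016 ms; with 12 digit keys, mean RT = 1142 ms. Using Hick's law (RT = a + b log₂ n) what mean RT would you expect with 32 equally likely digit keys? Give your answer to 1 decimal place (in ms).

1446.8 ms

RT is linear in log₂ n, so two points fix the line:
  b = (1142 − 1016) / (log₂ 12 − log₂ 8) = 126 / (3.5850 − 3) = 215.398 ms/bit
  a = 1016 − 215.398 × 3 = 369.805 ms
Then RT(32) = 369.805 + 215.398 × log₂ 32 = 369.805 + 215.398 × 5 ≈ 1446.797 ms.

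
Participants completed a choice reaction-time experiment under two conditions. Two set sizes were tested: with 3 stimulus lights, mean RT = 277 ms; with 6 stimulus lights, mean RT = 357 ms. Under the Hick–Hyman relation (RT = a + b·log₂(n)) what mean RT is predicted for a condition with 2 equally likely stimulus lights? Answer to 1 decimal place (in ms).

230.2 ms

RT is linear in log₂ n, so two points fix the line:
  b = (357 − 277) / (log₂ 6 − log₂ 3) = 80 / (2.5850 − 1.5850) = 80.000 ms/bit
  a = 277 − 80.000 × 1.5850 = 150.203 ms
Then RT(2) = 150.203 + 80.000 × log₂ 2 = 150.203 + 80.000 × 1 ≈ 230.203 ms.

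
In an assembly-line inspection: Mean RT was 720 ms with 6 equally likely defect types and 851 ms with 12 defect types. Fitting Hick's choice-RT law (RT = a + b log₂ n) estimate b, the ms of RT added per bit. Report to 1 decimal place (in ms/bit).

131.0 ms/bit

b = (RT₂ − RT₁)/(log₂ n₂ − log₂ n₁) = (851 − 720)/(3.5850 − 2.5850) = 131.000 ms/bit.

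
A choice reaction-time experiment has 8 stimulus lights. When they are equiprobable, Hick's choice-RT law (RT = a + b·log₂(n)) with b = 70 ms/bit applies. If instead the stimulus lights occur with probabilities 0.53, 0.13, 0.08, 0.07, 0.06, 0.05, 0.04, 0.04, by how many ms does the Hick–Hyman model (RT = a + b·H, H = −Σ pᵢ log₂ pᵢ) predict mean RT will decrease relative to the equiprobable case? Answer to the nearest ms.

The RT saving is b·ΔH. Equiprobable H₀ = log₂(8) = 3.0000 bits; with the given probabilities H = 2.2593 bits.
b·(H₀ − H) = 70 × (3.0000 − 2.2593) = 51.85 ms.

52 ms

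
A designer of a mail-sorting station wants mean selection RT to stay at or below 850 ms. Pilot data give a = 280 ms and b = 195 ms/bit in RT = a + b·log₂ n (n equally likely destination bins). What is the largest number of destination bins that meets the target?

7

Set 280 + 195·log₂ n ≤ 850 → log₂ n ≤ (850 − 280)/195 = 2.9231.
So n ≤ 2^2.9231 = 7.585; the largest integer n is 7.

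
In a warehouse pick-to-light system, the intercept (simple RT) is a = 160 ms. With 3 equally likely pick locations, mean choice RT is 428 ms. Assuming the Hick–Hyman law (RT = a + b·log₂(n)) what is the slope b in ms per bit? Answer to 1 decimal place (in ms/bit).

169.1 ms/bit

b = (428 − 160) / log₂(3) = 268 / 1.5850 = 169.089 ms/bit.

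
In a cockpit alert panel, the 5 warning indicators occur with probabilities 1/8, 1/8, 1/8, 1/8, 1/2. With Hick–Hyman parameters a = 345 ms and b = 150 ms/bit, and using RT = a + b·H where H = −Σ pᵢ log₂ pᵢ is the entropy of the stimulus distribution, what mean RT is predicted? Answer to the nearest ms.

645 ms

H = −Σ pᵢ log₂ pᵢ = 0.125·3 + 0.125·3 + 0.125·3 + 0.125·3 + 0.5·1 = 2.000 bits.
RT = 345 + 150 × 2.000 = 645.00 ms.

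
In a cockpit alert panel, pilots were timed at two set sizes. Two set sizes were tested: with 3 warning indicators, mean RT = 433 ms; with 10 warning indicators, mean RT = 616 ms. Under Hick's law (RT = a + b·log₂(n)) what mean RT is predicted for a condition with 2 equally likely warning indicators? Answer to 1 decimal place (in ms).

371.4 ms

Fit slope and intercept:
  b = (616 − 433) / (log₂ 10 − log₂ 3) = 183 / (3.3219 − 1.5850) = 105.356 ms/bit
  a = 433 − 105.356 × 1.5850 = 266.014 ms
Then RT(2) = 266.014 + 105.356 × log₂ 2 = 266.014 + 105.356 × 1 ≈ 371.371 ms.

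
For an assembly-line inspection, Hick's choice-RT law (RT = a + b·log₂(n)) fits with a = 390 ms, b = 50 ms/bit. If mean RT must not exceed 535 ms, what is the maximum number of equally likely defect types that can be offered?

Information budget: (535 − 390)/50 = 2.9000 bits, so n ≤ 2^2.9000 = 7.464 → at most 7.

7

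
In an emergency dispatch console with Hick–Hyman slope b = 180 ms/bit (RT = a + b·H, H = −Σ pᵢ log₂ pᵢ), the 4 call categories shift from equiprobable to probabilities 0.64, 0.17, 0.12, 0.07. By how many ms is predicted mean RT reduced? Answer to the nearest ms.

93 ms

The RT saving is b·ΔH. Equiprobable H₀ = log₂(4) = 2.0000 bits; with the given probabilities H = 1.4823 bits.
b·(H₀ − H) = 180 × (2.0000 − 1.4823) = 93.19 ms.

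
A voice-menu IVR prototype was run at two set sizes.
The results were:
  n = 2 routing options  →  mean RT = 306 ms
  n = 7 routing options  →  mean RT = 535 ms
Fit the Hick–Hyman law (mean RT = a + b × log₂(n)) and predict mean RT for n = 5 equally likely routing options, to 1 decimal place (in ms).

473.5 ms

Fit slope and intercept:
  b = (535 − 306) / (log₂ 7 − log₂ 2) = 229 / (2.8074 − 1) = 126.704 ms/bit
  a = 306 − 126.704 × 1 = 179.296 ms
Then RT(5) = 179.296 + 126.704 × log₂ 5 = 179.296 + 126.704 × 2.3219 ≈ 473.494 ms.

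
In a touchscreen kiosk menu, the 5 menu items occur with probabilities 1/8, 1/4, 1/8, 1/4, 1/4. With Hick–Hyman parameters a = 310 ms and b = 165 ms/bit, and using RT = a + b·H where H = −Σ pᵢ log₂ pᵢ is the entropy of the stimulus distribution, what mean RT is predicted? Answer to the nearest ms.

681 ms

Each term −pᵢ log₂ pᵢ: 0.125·3 + 0.25·2 + 0.125·3 + 0.25·2 + 0.25·2; summed, H = 2.250 bits.
Mean RT = a + bH = 310 + 165·2.250 = 681.25 ms.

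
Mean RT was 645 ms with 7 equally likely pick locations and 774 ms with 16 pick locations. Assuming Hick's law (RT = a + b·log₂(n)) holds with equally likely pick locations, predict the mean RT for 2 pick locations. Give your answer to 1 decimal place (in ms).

449.5 ms

Solve the two-equation system in a and b:
  b = (774 − 645) / (log₂ 16 − log₂ 7) = 129 / (4 − 2.8074) = 108.163 ms/bit
  a = 645 − 108.163 × 2.8074 = 341.348 ms
Then RT(2) = 341.348 + 108.163 × log₂ 2 = 341.348 + 108.163 × 1 ≈ 449.511 ms.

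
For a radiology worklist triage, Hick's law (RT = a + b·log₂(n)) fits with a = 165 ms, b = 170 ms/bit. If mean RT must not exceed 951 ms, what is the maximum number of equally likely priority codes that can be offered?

24

Set 165 + 170·log₂ n ≤ 951 → log₂ n ≤ (951 − 165)/170 = 4.6235.
So n ≤ 2^4.6235 = 24.650; the largest integer n is 24.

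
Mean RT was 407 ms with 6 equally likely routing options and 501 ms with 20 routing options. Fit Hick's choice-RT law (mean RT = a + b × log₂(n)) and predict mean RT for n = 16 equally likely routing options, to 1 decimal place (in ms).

With log₂ n on the abscissa the relation is linear; from the two conditions:
  b = (501 − 407) / (log₂ 20 − log₂ 6) = 94 / (4.3219 − 2.5850) = 54.117 ms/bit
  a = 407 − 54.117 × 2.5850 = 267.109 ms
Then RT(16) = 267.109 + 54.117 × log₂ 16 = 267.109 + 54.117 × 4 ≈ 483.578 ms.

483.6 ms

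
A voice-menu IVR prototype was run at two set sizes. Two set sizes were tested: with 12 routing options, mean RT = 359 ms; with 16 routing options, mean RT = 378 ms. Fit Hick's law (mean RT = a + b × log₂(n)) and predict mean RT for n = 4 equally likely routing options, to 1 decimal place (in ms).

With log₂ n on the abscissa the relation is linear; from the two conditions:
  b = (378 − 359) / (log₂ 16 − log₂ 12) = 19 / (4 − 3.5850) = 45.779 ms/bit
  a = 359 − 45.779 × 3.5850 = 194.884 ms
Then RT(4) = 194.884 + 45.779 × log₂ 4 = 194.884 + 45.779 × 2 ≈ 286.442 ms.

286.4 ms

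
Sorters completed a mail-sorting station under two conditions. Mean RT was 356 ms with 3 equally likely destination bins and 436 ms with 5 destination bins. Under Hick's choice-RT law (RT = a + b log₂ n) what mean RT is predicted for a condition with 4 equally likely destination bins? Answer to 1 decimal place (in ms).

With log₂ n on the abscissa the relation is linear; from the two conditions:
  b = (436 − 356) / (log₂ 5 − log₂ 3) = 80 / (2.3219 − 1.5850) = 108.553 ms/bit
  a = 356 − 108.553 × 1.5850 = 183.947 ms
Then RT(4) = 183.947 + 108.553 × log₂ 4 = 183.947 + 108.553 × 2 ≈ 401.054 ms.

401.1 ms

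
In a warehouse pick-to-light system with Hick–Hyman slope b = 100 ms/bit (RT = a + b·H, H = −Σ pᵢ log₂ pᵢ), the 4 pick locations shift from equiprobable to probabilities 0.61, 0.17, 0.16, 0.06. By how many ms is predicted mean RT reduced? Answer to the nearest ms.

Equiprobable entropy H₀ = log₂ 4 = 2.0000 bits.
Skewed entropy H = −Σ pᵢ log₂ pᵢ = 1.5361 bits.
ΔRT = b·(H₀ − H) = 100 × 0.4639 = 46.39 ms.

46 ms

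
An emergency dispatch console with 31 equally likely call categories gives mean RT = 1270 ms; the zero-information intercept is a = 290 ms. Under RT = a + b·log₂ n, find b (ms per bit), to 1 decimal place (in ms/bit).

log₂(31) = 4.9542 bits.
b = (RT − a)/log₂ n = (1270 − 290) / 4.9542 = 197.812 ms/bit.

197.8 ms/bit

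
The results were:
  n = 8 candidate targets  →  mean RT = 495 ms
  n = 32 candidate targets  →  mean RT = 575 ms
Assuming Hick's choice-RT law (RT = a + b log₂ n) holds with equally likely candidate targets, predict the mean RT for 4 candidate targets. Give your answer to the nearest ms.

Solve the two-equation system in a and b:
  b = (575 − 495) / (log₂ 32 − log₂ 8) = 80 / (5 − 3) = 40 ms/bit
  a = 495 − 40 × 3 = 375 ms
Then RT(4) = 375 + 40 × log₂ 4 = 375 + 40 × 2 ≈ 455.000 ms.

455 ms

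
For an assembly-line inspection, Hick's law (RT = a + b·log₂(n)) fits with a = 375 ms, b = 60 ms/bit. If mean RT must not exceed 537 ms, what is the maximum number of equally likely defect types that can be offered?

Information budget: (537 − 375)/60 = 2.7000 bits, so n ≤ 2^2.7000 = 6.498 → at most 6.

6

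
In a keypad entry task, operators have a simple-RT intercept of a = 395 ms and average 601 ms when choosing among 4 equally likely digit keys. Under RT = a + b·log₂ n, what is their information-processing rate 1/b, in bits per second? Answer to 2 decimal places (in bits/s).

9.71 bits/s

Choice component = 601 − 395 = 206 ms over log₂(4) = 2 bits.
b = 206 / 2 = 103.000 ms/bit, so 1/b = 9.709 bits/s.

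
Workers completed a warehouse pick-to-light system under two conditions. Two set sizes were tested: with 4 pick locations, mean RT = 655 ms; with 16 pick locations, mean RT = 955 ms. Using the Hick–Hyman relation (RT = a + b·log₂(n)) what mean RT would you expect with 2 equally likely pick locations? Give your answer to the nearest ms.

505 ms

RT is linear in log₂ n, so two points fix the line:
  b = (955 − 655) / (log₂ 16 − log₂ 4) = 300 / (4 − 2) = 150 ms/bit
  a = 655 − 150 × 2 = 355 ms
Then RT(2) = 355 + 150 × log₂ 2 = 355 + 150 × 1 ≈ 505.000 ms.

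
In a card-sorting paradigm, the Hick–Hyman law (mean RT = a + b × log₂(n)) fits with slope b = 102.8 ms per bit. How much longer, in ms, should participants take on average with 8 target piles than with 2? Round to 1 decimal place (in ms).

ΔRT = (a + b log₂ n₂) − (a + b log₂ n₁) = b·(log₂ n₂ − log₂ n₁).
log₂(8) − log₂(2) = log₂(8/2) = log₂(4) = 2.
ΔRT = 102.8 × 2.0000 = 205.600 ms.

205.6 ms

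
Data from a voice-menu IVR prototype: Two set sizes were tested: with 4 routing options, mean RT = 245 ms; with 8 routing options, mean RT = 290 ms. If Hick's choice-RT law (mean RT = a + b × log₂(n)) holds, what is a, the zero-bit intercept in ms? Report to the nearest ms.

Slope: b = (290 − 245) / (log₂ 8 − log₂ 4) = 45/1.0000 = 45 ms/bit.
a = RT₁ − b·log₂ n₁ = 245 − 45 × 2 = 155.000 ms.

155 ms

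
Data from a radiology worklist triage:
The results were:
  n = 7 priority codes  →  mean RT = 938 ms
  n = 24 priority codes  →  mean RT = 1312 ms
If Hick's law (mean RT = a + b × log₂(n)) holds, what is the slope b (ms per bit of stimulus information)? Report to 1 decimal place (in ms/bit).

210.4 ms/bit

The slope on a log₂ axis is (1312 − 938) / (4.5850 − 2.8074) = 210.395 ms/bit.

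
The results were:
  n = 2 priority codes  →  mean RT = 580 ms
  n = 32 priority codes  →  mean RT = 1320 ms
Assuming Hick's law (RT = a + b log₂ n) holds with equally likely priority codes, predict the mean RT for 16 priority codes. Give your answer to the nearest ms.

Fit slope and intercept:
  b = (1320 − 580) / (log₂ 32 − log₂ 2) = 740 / (5 − 1) = 185 ms/bit
  a = 580 − 185 × 1 = 395 ms
Then RT(16) = 395 + 185 × log₂ 16 = 395 + 185 × 4 ≈ 1135.000 ms.

1135 ms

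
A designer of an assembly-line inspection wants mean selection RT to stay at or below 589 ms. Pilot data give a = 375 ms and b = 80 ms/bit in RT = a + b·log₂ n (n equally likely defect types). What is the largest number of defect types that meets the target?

Information budget: (589 − 375)/80 = 2.6750 bits, so n ≤ 2^2.6750 = 6.386 → at most 6.

6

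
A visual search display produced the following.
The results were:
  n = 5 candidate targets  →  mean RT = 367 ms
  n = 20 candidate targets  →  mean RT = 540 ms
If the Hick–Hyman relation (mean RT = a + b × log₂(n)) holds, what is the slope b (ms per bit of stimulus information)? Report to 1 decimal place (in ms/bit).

86.5 ms/bit

Slope: b = (540 − 367) / (log₂ 20 − log₂ 5) = 173/2.0000 = 86.500 ms/bit.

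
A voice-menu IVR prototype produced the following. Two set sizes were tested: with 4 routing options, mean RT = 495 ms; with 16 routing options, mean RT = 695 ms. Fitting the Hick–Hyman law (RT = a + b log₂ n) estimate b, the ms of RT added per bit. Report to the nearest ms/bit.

The slope on a log₂ axis is (695 − 495) / (4 − 2) = 100 ms/bit.

100 ms/bit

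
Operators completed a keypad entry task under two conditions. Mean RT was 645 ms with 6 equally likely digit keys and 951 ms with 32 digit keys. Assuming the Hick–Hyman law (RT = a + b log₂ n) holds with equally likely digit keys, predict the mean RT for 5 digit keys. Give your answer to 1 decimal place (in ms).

611.7 ms

RT is linear in log₂ n, so two points fix the line:
  b = (951 − 645) / (log₂ 32 − log₂ 6) = 306 / (5 − 2.5850) = 126.706 ms/bit
  a = 645 − 126.706 × 2.5850 = 317.469 ms
Then RT(5) = 317.469 + 126.706 × log₂ 5 = 317.469 + 126.706 × 2.3219 ≈ 611.672 ms.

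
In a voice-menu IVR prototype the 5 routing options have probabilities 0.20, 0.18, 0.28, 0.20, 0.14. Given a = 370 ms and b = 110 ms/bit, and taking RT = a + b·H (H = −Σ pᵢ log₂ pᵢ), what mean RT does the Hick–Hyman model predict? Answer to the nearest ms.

621 ms

Entropy contributions −pᵢ log₂ pᵢ: 0.4644, 0.4453, 0.5142, 0.4644, 0.3971; sum H = 2.2854 bits.
RT = a + bH = 370 + 110·2.2854 = 621.40 ms.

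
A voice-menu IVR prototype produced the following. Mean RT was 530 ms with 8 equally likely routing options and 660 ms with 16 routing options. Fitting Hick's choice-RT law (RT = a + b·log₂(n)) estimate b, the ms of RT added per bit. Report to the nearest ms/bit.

130 ms/bit

b = (RT₂ − RT₁)/(log₂ n₂ − log₂ n₁) = (660 − 530)/(4 − 3) = 130 ms/bit.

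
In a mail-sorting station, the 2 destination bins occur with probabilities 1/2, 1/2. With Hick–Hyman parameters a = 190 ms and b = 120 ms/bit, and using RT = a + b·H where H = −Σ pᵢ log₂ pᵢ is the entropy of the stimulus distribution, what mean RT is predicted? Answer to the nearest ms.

310 ms

H = −Σ pᵢ log₂ pᵢ = 0.5·1 + 0.5·1 = 1.000 bits.
RT = 190 + 120 × 1.000 = 310.00 ms.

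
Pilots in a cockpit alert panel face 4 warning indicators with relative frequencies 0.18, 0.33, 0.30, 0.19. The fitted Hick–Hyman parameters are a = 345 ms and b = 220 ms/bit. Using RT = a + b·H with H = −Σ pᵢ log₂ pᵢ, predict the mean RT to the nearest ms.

774 ms

H = 0.18·log₂(1/0.18) + 0.33·log₂(1/0.33) + 0.30·log₂(1/0.30) + 0.19·log₂(1/0.19) = 1.9494 bits.
RT = 345 + 220 × 1.9494 = 773.88 ms.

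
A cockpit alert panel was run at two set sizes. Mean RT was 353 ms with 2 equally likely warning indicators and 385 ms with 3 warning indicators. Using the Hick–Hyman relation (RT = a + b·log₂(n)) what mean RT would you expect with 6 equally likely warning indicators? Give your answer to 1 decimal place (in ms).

439.7 ms

With log₂ n on the abscissa the relation is linear; from the two conditions:
  b = (385 − 353) / (log₂ 3 − log₂ 2) = 32 / (1.5850 − 1) = 54.704 ms/bit
  a = 353 − 54.704 × 1 = 298.296 ms
Then RT(6) = 298.296 + 54.704 × log₂ 6 = 298.296 + 54.704 × 2.5850 ≈ 439.704 ms.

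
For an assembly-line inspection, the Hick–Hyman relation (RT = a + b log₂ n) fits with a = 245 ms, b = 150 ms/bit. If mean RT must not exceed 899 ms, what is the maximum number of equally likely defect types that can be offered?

20

Information budget: (899 − 245)/150 = 4.3600 bits, so n ≤ 2^4.3600 = 20.535 → at most 20.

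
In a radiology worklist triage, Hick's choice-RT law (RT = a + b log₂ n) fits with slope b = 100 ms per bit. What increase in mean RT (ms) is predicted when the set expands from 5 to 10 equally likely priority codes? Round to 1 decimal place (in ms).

100.0 ms

ΔRT = (a + b log₂ n₂) − (a + b log₂ n₁) = b·(log₂ n₂ − log₂ n₁).
log₂(10) − log₂(5) = log₂(10/5) = log₂(2) = 1.
ΔRT = 100 × 1.0000 = 100.000 ms.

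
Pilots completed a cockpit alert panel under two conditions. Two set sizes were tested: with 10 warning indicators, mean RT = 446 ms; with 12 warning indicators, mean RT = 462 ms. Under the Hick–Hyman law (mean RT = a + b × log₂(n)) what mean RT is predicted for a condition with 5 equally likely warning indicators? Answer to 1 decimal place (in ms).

Fit slope and intercept:
  b = (462 − 446) / (log₂ 12 − log₂ 10) = 16 / (3.5850 − 3.3219) = 60.829 ms/bit
  a = 446 − 60.829 × 3.3219 = 243.932 ms
Then RT(5) = 243.932 + 60.829 × log₂ 5 = 243.932 + 60.829 × 2.3219 ≈ 385.171 ms.

385.2 ms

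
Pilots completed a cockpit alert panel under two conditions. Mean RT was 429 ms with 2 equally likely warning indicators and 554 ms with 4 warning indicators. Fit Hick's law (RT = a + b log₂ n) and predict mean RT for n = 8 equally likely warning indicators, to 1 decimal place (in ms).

679.0 ms

Fit slope and intercept:
  b = (554 − 429) / (log₂ 4 − log₂ 2) = 125 / (2 − 1) = 125.000 ms/bit
  a = 429 − 125.000 × 1 = 304.000 ms
Then RT(8) = 304.000 + 125.000 × log₂ 8 = 304.000 + 125.000 × 3 ≈ 679.000 ms.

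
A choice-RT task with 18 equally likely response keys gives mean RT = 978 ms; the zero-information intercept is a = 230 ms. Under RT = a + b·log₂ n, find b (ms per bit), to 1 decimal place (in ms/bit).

179.4 ms/bit

18 alternatives carry log₂ 18 = 4.1699 bits; the choice cost is 978 − 230 = 748 ms, so b = 748/4.1699 = 179.380 ms/bit.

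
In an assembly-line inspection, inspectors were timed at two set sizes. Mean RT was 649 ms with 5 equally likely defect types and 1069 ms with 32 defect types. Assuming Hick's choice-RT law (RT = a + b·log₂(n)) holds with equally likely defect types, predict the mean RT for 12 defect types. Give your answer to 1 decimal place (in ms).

With log₂ n on the abscissa the relation is linear; from the two conditions:
  b = (1069 − 649) / (log₂ 32 − log₂ 5) = 420 / (5 − 2.3219) = 156.829 ms/bit
  a = 649 − 156.829 × 2.3219 = 284.854 ms
Then RT(12) = 284.854 + 156.829 × log₂ 12 = 284.854 + 156.829 × 3.5850 ≈ 847.081 ms.

847.1 ms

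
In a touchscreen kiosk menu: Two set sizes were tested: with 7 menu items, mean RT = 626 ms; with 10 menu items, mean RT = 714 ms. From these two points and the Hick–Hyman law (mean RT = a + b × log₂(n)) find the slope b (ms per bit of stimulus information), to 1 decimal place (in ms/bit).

b = (RT₂ − RT₁)/(log₂ n₂ − log₂ n₁) = (714 − 626)/(3.3219 − 2.8074) = 171.016 ms/bit.

171.0 ms/bit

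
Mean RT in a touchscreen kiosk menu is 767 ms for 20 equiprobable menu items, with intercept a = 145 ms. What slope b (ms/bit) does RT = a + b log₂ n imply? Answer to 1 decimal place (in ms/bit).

143.9 ms/bit

20 alternatives carry log₂ 20 = 4.3219 bits; the choice cost is 767 − 145 = 622 ms, so b = 622/4.3219 = 143.917 ms/bit.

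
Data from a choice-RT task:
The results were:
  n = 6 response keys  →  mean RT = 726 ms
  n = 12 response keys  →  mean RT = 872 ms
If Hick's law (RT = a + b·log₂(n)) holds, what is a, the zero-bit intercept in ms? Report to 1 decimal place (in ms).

b = (RT₂ − RT₁)/(log₂ n₂ − log₂ n₁) = (872 − 726)/(3.5850 − 2.5850) = 146.000 ms/bit.
Intercept: a = 726 − 146.000·log₂(6) = 348.595 ms.

348.6 ms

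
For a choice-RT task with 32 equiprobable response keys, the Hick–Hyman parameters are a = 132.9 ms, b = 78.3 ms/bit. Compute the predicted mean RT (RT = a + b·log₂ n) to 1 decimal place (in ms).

log₂(32) = 5 bits, so RT = 132.9 + 78.3 × 5 ≈ 524.400 ms.

524.4 ms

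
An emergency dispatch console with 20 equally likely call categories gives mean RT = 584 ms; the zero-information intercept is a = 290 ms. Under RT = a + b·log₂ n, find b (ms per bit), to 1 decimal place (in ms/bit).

20 alternatives carry log₂ 20 = 4.3219 bits; the choice cost is 584 − 290 = 294 ms, so b = 294/4.3219 = 68.025 ms/bit.

68.0 ms/bit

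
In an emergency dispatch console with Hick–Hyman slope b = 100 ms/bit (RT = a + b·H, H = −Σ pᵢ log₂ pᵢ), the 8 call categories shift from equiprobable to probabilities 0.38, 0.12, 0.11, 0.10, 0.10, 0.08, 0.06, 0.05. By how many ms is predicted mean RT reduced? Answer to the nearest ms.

Equiprobable entropy H₀ = log₂ 8 = 3.0000 bits.
Skewed entropy H = −Σ pᵢ log₂ pᵢ = 2.6633 bits.
ΔRT = b·(H₀ − H) = 100 × 0.3367 = 33.67 ms.

34 ms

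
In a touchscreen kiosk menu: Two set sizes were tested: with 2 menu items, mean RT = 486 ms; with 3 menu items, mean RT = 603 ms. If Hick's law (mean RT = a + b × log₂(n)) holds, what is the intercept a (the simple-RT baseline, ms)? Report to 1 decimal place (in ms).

286.0 ms

Slope: b = (603 − 486) / (log₂ 3 − log₂ 2) = 117/0.5850 = 200.013 ms/bit.
a = RT₁ − b·log₂ n₁ = 486 − 200.013 × 1 = 285.987 ms.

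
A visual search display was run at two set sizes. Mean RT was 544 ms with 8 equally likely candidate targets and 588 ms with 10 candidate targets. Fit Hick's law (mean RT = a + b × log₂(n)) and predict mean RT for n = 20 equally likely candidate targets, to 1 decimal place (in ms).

724.7 ms

Solve the two-equation system in a and b:
  b = (588 − 544) / (log₂ 10 − log₂ 8) = 44 / (3.3219 − 3) = 136.676 ms/bit
  a = 544 − 136.676 × 3 = 133.971 ms
Then RT(20) = 133.971 + 136.676 × log₂ 20 = 133.971 + 136.676 × 4.3219 ≈ 724.676 ms.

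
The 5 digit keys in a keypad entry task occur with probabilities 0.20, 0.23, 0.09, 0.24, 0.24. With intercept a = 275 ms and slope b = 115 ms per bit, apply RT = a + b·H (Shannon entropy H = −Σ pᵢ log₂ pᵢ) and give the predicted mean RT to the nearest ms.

H = 0.20·log₂(1/0.20) + 0.23·log₂(1/0.23) + 0.09·log₂(1/0.09) + 0.24·log₂(1/0.24) + 0.24·log₂(1/0.24) = 2.2530 bits.
RT = 275 + 115 × 2.2530 = 534.09 ms.

534 ms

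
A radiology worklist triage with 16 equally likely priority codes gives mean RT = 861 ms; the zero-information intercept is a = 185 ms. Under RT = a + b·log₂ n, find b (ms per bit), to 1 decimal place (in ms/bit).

b = (861 − 185) / log₂(16) = 676 / 4 = 169.000 ms/bit.

169.0 ms/bit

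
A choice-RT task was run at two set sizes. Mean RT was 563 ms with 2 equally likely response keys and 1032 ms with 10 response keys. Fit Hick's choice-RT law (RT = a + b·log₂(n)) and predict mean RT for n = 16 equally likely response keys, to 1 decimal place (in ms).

With log₂ n on the abscissa the relation is linear; from the two conditions:
  b = (1032 − 563) / (log₂ 10 − log₂ 2) = 469 / (3.3219 − 1) = 201.987 ms/bit
  a = 563 − 201.987 × 1 = 361.013 ms
Then RT(16) = 361.013 + 201.987 × log₂ 16 = 361.013 + 201.987 × 4 ≈ 1168.962 ms.

1169.0 ms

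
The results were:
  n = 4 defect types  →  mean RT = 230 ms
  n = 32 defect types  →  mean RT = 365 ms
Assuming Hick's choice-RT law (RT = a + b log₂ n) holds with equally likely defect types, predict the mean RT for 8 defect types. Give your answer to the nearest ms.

Solve the two-equation system in a and b:
  b = (365 − 230) / (log₂ 32 − log₂ 4) = 135 / (5 − 2) = 45 ms/bit
  a = 230 − 45 × 2 = 140 ms
Then RT(8) = 140 + 45 × log₂ 8 = 140 + 45 × 3 ≈ 275.000 ms.

275 ms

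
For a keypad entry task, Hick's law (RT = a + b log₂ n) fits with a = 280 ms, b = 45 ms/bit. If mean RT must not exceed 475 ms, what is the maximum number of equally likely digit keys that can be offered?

20

Information budget: (475 − 280)/45 = 4.3333 bits, so n ≤ 2^4.3333 = 20.159 → at most 20.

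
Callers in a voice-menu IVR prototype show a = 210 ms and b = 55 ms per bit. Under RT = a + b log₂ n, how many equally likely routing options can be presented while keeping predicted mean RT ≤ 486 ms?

Information budget: (486 − 210)/55 = 5.0182 bits, so n ≤ 2^5.0182 = 32.406 → at most 32.

32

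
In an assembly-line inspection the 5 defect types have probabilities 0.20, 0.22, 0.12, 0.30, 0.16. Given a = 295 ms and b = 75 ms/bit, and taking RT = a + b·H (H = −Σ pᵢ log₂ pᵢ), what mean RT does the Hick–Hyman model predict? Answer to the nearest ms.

H = 0.20·log₂(1/0.20) + 0.22·log₂(1/0.22) + 0.12·log₂(1/0.12) + 0.30·log₂(1/0.30) + 0.16·log₂(1/0.16) = 2.2561 bits.
RT = 295 + 75 × 2.2561 = 464.21 ms.

464 ms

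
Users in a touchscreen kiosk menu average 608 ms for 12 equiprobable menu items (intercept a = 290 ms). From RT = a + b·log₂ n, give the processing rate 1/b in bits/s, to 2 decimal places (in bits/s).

b = (608 − 290)/log₂ 12 = 318/3.5850 = 88.704 ms per bit = 0.08870 s/bit; the reciprocal is 11.273 bits/s.

11.27 bits/s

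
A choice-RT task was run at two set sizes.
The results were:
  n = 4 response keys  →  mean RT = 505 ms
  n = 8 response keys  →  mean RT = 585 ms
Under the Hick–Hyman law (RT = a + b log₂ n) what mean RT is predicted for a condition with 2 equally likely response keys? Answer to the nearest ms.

With log₂ n on the abscissa the relation is linear; from the two conditions:
  b = (585 − 505) / (log₂ 8 − log₂ 4) = 80 / (3 − 2) = 80 ms/bit
  a = 505 − 80 × 2 = 345 ms
Then RT(2) = 345 + 80 × log₂ 2 = 345 + 80 × 1 ≈ 425.000 ms.

425 ms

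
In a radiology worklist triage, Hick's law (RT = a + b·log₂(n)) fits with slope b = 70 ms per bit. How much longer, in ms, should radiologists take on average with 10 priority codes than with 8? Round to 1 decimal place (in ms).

ΔRT = (a + b log₂ n₂) − (a + b log₂ n₁) = b·(log₂ n₂ − log₂ n₁).
log₂(10) − log₂(8) = 3.3219 − 3 = 0.3219.
ΔRT = 70 × 0.3219 = 22.535 ms.

22.5 ms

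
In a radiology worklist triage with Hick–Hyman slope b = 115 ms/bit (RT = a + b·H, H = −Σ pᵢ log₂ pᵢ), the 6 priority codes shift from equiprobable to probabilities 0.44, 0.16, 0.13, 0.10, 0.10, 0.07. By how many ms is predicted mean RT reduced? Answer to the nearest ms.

37 ms

The RT saving is b·ΔH. Equiprobable H₀ = log₂(6) = 2.5850 bits; with the given probabilities H = 2.2597 bits.
b·(H₀ − H) = 115 × (2.5850 − 2.2597) = 37.40 ms.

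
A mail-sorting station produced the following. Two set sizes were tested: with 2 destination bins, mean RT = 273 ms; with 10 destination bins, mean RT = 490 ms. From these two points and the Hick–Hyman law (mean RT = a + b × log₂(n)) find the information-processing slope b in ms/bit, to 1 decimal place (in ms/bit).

93.5 ms/bit

Slope: b = (490 − 273) / (log₂ 10 − log₂ 2) = 217/2.3219 = 93.457 ms/bit.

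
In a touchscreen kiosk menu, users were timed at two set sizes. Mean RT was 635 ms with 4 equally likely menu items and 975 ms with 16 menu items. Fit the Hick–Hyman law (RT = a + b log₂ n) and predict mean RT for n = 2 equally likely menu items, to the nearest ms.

465 ms

Fit slope and intercept:
  b = (975 − 635) / (log₂ 16 − log₂ 4) = 340 / (4 − 2) = 170 ms/bit
  a = 635 − 170 × 2 = 295 ms
Then RT(2) = 295 + 170 × log₂ 2 = 295 + 170 × 1 ≈ 465.000 ms.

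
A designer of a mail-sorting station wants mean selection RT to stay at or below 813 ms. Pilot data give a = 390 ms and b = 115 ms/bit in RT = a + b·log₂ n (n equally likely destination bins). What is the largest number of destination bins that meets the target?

115·log₂ n ≤ 813 − 390 = 423, giving log₂ n ≤ 3.6783 and n ≤ 12.802. The largest whole number is 12.

12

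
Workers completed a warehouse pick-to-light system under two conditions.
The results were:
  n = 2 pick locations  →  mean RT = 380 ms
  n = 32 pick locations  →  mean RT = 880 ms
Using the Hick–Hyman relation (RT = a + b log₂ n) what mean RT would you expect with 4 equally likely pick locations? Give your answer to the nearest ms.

Solve the two-equation system in a and b:
  b = (880 − 380) / (log₂ 32 − log₂ 2) = 500 / (5 − 1) = 125 ms/bit
  a = 380 − 125 × 1 = 255 ms
Then RT(4) = 255 + 125 × log₂ 4 = 255 + 125 × 2 ≈ 505.000 ms.

505 ms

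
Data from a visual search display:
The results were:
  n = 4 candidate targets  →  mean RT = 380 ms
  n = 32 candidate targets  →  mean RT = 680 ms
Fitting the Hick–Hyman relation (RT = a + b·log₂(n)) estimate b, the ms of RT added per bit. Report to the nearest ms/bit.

Slope: b = (680 − 380) / (log₂ 32 − log₂ 4) = 300/3.0000 = 100 ms/bit.

100 ms/bit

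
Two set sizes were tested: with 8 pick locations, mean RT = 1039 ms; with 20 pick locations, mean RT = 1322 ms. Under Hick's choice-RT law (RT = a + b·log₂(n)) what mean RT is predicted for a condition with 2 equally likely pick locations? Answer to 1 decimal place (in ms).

610.8 ms

Solve the two-equation system in a and b:
  b = (1322 − 1039) / (log₂ 20 − log₂ 8) = 283 / (4.3219 − 3) = 214.081 ms/bit
  a = 1039 − 214.081 × 3 = 396.756 ms
Then RT(2) = 396.756 + 214.081 × log₂ 2 = 396.756 + 214.081 × 1 ≈ 610.838 ms.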